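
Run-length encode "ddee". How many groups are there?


Input: ddee
Scanning for consecutive runs:
  Group 1: 'd' x 2 (positions 0-1)
  Group 2: 'e' x 2 (positions 2-3)
Total groups: 2

2


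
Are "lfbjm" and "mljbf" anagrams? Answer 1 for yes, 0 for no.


Strings: "lfbjm", "mljbf"
Sorted first:  bfjlm
Sorted second: bfjlm
Sorted forms match => anagrams

1


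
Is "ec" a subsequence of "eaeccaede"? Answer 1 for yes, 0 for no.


Check if "ec" is a subsequence of "eaeccaede"
Greedy scan:
  Position 0 ('e'): matches sub[0] = 'e'
  Position 1 ('a'): no match needed
  Position 2 ('e'): no match needed
  Position 3 ('c'): matches sub[1] = 'c'
  Position 4 ('c'): no match needed
  Position 5 ('a'): no match needed
  Position 6 ('e'): no match needed
  Position 7 ('d'): no match needed
  Position 8 ('e'): no match needed
All 2 characters matched => is a subsequence

1


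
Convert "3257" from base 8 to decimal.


Input: "3257" in base 8
Positional expansion:
  Digit '3' (value 3) x 8^3 = 1536
  Digit '2' (value 2) x 8^2 = 128
  Digit '5' (value 5) x 8^1 = 40
  Digit '7' (value 7) x 8^0 = 7
Sum = 1711

1711


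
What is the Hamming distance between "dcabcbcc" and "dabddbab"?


Comparing "dcabcbcc" and "dabddbab" position by position:
  Position 0: 'd' vs 'd' => same
  Position 1: 'c' vs 'a' => differ
  Position 2: 'a' vs 'b' => differ
  Position 3: 'b' vs 'd' => differ
  Position 4: 'c' vs 'd' => differ
  Position 5: 'b' vs 'b' => same
  Position 6: 'c' vs 'a' => differ
  Position 7: 'c' vs 'b' => differ
Total differences (Hamming distance): 6

6


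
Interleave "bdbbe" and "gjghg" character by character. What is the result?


Interleaving "bdbbe" and "gjghg":
  Position 0: 'b' from first, 'g' from second => "bg"
  Position 1: 'd' from first, 'j' from second => "dj"
  Position 2: 'b' from first, 'g' from second => "bg"
  Position 3: 'b' from first, 'h' from second => "bh"
  Position 4: 'e' from first, 'g' from second => "eg"
Result: bgdjbgbheg

bgdjbgbheg


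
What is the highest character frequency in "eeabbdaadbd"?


Input: eeabbdaadbd
Character counts:
  'a': 3
  'b': 3
  'd': 3
  'e': 2
Maximum frequency: 3

3


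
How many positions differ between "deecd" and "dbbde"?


Comparing "deecd" and "dbbde" position by position:
  Position 0: 'd' vs 'd' => same
  Position 1: 'e' vs 'b' => DIFFER
  Position 2: 'e' vs 'b' => DIFFER
  Position 3: 'c' vs 'd' => DIFFER
  Position 4: 'd' vs 'e' => DIFFER
Positions that differ: 4

4


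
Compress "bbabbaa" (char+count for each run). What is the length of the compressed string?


Input: bbabbaa
Runs:
  'b' x 2 => "b2"
  'a' x 1 => "a1"
  'b' x 2 => "b2"
  'a' x 2 => "a2"
Compressed: "b2a1b2a2"
Compressed length: 8

8


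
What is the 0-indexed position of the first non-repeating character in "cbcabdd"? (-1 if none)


Input: cbcabdd
Character frequencies:
  'a': 1
  'b': 2
  'c': 2
  'd': 2
Scanning left to right for freq == 1:
  Position 0 ('c'): freq=2, skip
  Position 1 ('b'): freq=2, skip
  Position 2 ('c'): freq=2, skip
  Position 3 ('a'): unique! => answer = 3

3


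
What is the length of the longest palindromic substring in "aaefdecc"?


Input: "aaefdecc"
Checking substrings for palindromes:
  [0:2] "aa" (len 2) => palindrome
  [6:8] "cc" (len 2) => palindrome
Longest palindromic substring: "aa" with length 2

2


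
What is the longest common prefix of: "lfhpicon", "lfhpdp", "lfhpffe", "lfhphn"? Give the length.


Words: lfhpicon, lfhpdp, lfhpffe, lfhphn
  Position 0: all 'l' => match
  Position 1: all 'f' => match
  Position 2: all 'h' => match
  Position 3: all 'p' => match
  Position 4: ('i', 'd', 'f', 'h') => mismatch, stop
LCP = "lfhp" (length 4)

4


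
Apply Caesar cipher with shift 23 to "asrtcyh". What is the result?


Caesar cipher: shift "asrtcyh" by 23
  'a' (pos 0) + 23 = pos 23 = 'x'
  's' (pos 18) + 23 = pos 15 = 'p'
  'r' (pos 17) + 23 = pos 14 = 'o'
  't' (pos 19) + 23 = pos 16 = 'q'
  'c' (pos 2) + 23 = pos 25 = 'z'
  'y' (pos 24) + 23 = pos 21 = 'v'
  'h' (pos 7) + 23 = pos 4 = 'e'
Result: xpoqzve

xpoqzve


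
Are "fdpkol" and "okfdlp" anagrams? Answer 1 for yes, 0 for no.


Strings: "fdpkol", "okfdlp"
Sorted first:  dfklop
Sorted second: dfklop
Sorted forms match => anagrams

1


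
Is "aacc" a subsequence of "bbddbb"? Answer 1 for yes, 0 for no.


Check if "aacc" is a subsequence of "bbddbb"
Greedy scan:
  Position 0 ('b'): no match needed
  Position 1 ('b'): no match needed
  Position 2 ('d'): no match needed
  Position 3 ('d'): no match needed
  Position 4 ('b'): no match needed
  Position 5 ('b'): no match needed
Only matched 0/4 characters => not a subsequence

0


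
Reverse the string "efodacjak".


Input: efodacjak
Reading characters right to left:
  Position 8: 'k'
  Position 7: 'a'
  Position 6: 'j'
  Position 5: 'c'
  Position 4: 'a'
  Position 3: 'd'
  Position 2: 'o'
  Position 1: 'f'
  Position 0: 'e'
Reversed: kajcadofe

kajcadofe


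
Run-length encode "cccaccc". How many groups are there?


Input: cccaccc
Scanning for consecutive runs:
  Group 1: 'c' x 3 (positions 0-2)
  Group 2: 'a' x 1 (positions 3-3)
  Group 3: 'c' x 3 (positions 4-6)
Total groups: 3

3


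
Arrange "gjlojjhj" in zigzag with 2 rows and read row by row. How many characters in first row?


Zigzag "gjlojjhj" into 2 rows:
Placing characters:
  'g' => row 0
  'j' => row 1
  'l' => row 0
  'o' => row 1
  'j' => row 0
  'j' => row 1
  'h' => row 0
  'j' => row 1
Rows:
  Row 0: "gljh"
  Row 1: "jojj"
First row length: 4

4


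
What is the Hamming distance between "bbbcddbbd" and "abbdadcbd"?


Comparing "bbbcddbbd" and "abbdadcbd" position by position:
  Position 0: 'b' vs 'a' => differ
  Position 1: 'b' vs 'b' => same
  Position 2: 'b' vs 'b' => same
  Position 3: 'c' vs 'd' => differ
  Position 4: 'd' vs 'a' => differ
  Position 5: 'd' vs 'd' => same
  Position 6: 'b' vs 'c' => differ
  Position 7: 'b' vs 'b' => same
  Position 8: 'd' vs 'd' => same
Total differences (Hamming distance): 4

4


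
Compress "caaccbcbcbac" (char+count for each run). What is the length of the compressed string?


Input: caaccbcbcbac
Runs:
  'c' x 1 => "c1"
  'a' x 2 => "a2"
  'c' x 2 => "c2"
  'b' x 1 => "b1"
  'c' x 1 => "c1"
  'b' x 1 => "b1"
  'c' x 1 => "c1"
  'b' x 1 => "b1"
  'a' x 1 => "a1"
  'c' x 1 => "c1"
Compressed: "c1a2c2b1c1b1c1b1a1c1"
Compressed length: 20

20


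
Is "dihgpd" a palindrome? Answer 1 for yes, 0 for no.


Input: dihgpd
Reversed: dpghid
  Compare pos 0 ('d') with pos 5 ('d'): match
  Compare pos 1 ('i') with pos 4 ('p'): MISMATCH
  Compare pos 2 ('h') with pos 3 ('g'): MISMATCH
Result: not a palindrome

0


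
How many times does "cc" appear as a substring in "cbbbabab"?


Searching for "cc" in "cbbbabab"
Scanning each position:
  Position 0: "cb" => no
  Position 1: "bb" => no
  Position 2: "bb" => no
  Position 3: "ba" => no
  Position 4: "ab" => no
  Position 5: "ba" => no
  Position 6: "ab" => no
Total occurrences: 0

0


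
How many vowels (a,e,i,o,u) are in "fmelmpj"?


Input: fmelmpj
Checking each character:
  'f' at position 0: consonant
  'm' at position 1: consonant
  'e' at position 2: vowel (running total: 1)
  'l' at position 3: consonant
  'm' at position 4: consonant
  'p' at position 5: consonant
  'j' at position 6: consonant
Total vowels: 1

1


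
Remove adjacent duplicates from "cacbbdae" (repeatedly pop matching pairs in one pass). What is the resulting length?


Input: cacbbdae
Stack-based adjacent duplicate removal:
  Read 'c': push. Stack: c
  Read 'a': push. Stack: ca
  Read 'c': push. Stack: cac
  Read 'b': push. Stack: cacb
  Read 'b': matches stack top 'b' => pop. Stack: cac
  Read 'd': push. Stack: cacd
  Read 'a': push. Stack: cacda
  Read 'e': push. Stack: cacdae
Final stack: "cacdae" (length 6)

6


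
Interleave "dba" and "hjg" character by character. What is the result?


Interleaving "dba" and "hjg":
  Position 0: 'd' from first, 'h' from second => "dh"
  Position 1: 'b' from first, 'j' from second => "bj"
  Position 2: 'a' from first, 'g' from second => "ag"
Result: dhbjag

dhbjag


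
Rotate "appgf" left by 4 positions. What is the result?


Input: "appgf", rotate left by 4
First 4 characters: "appg"
Remaining characters: "f"
Concatenate remaining + first: "f" + "appg" = "fappg"

fappg


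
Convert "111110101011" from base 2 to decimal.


Input: "111110101011" in base 2
Positional expansion:
  Digit '1' (value 1) x 2^11 = 2048
  Digit '1' (value 1) x 2^10 = 1024
  Digit '1' (value 1) x 2^9 = 512
  Digit '1' (value 1) x 2^8 = 256
  Digit '1' (value 1) x 2^7 = 128
  Digit '0' (value 0) x 2^6 = 0
  Digit '1' (value 1) x 2^5 = 32
  Digit '0' (value 0) x 2^4 = 0
  Digit '1' (value 1) x 2^3 = 8
  Digit '0' (value 0) x 2^2 = 0
  Digit '1' (value 1) x 2^1 = 2
  Digit '1' (value 1) x 2^0 = 1
Sum = 4011

4011


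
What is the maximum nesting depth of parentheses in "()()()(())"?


Input: "()()()(())"
Tracking depth:
  Position 0 '(': depth becomes 1
  Position 1 ')': depth becomes 0
  Position 2 '(': depth becomes 1
  Position 3 ')': depth becomes 0
  Position 4 '(': depth becomes 1
  Position 5 ')': depth becomes 0
  Position 6 '(': depth becomes 1
  Position 7 '(': depth becomes 2
  Position 8 ')': depth becomes 1
  Position 9 ')': depth becomes 0
Maximum depth reached: 2

2


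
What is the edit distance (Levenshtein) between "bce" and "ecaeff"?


Computing edit distance: "bce" -> "ecaeff"
DP table:
           e    c    a    e    f    f
      0    1    2    3    4    5    6
  b   1    1    2    3    4    5    6
  c   2    2    1    2    3    4    5
  e   3    2    2    2    2    3    4
Edit distance = dp[3][6] = 4

4


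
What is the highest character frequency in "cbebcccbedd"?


Input: cbebcccbedd
Character counts:
  'b': 3
  'c': 4
  'd': 2
  'e': 2
Maximum frequency: 4

4


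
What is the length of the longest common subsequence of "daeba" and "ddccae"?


LCS of "daeba" and "ddccae"
DP table:
           d    d    c    c    a    e
      0    0    0    0    0    0    0
  d   0    1    1    1    1    1    1
  a   0    1    1    1    1    2    2
  e   0    1    1    1    1    2    3
  b   0    1    1    1    1    2    3
  a   0    1    1    1    1    2    3
LCS length = dp[5][6] = 3

3


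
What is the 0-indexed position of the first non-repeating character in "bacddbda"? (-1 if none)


Input: bacddbda
Character frequencies:
  'a': 2
  'b': 2
  'c': 1
  'd': 3
Scanning left to right for freq == 1:
  Position 0 ('b'): freq=2, skip
  Position 1 ('a'): freq=2, skip
  Position 2 ('c'): unique! => answer = 2

2


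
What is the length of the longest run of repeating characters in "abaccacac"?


Input: "abaccacac"
Scanning for longest run:
  Position 1 ('b'): new char, reset run to 1
  Position 2 ('a'): new char, reset run to 1
  Position 3 ('c'): new char, reset run to 1
  Position 4 ('c'): continues run of 'c', length=2
  Position 5 ('a'): new char, reset run to 1
  Position 6 ('c'): new char, reset run to 1
  Position 7 ('a'): new char, reset run to 1
  Position 8 ('c'): new char, reset run to 1
Longest run: 'c' with length 2

2


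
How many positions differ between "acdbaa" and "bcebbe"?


Comparing "acdbaa" and "bcebbe" position by position:
  Position 0: 'a' vs 'b' => DIFFER
  Position 1: 'c' vs 'c' => same
  Position 2: 'd' vs 'e' => DIFFER
  Position 3: 'b' vs 'b' => same
  Position 4: 'a' vs 'b' => DIFFER
  Position 5: 'a' vs 'e' => DIFFER
Positions that differ: 4

4


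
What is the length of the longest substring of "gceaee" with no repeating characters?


Input: "gceaee"
Sliding window (track last position of each char):
  Position 0 ('g'): window [0,0] length 1 -- new best
  Position 1 ('c'): window [0,1] length 2 -- new best
  Position 2 ('e'): window [0,2] length 3 -- new best
  Position 3 ('a'): window [0,3] length 4 -- new best
  Position 4 ('e'): repeat (last at 2), move window start to 3
  Position 4 ('e'): window [3,4] length 2
  Position 5 ('e'): repeat (last at 4), move window start to 5
  Position 5 ('e'): window [5,5] length 1
Longest substring with no repeats: "gcea" with length 4

4


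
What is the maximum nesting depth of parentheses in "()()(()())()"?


Input: "()()(()())()"
Tracking depth:
  Position 0 '(': depth becomes 1
  Position 1 ')': depth becomes 0
  Position 2 '(': depth becomes 1
  Position 3 ')': depth becomes 0
  Position 4 '(': depth becomes 1
  Position 5 '(': depth becomes 2
  Position 6 ')': depth becomes 1
  Position 7 '(': depth becomes 2
  Position 8 ')': depth becomes 1
  Position 9 ')': depth becomes 0
  Position 10 '(': depth becomes 1
  Position 11 ')': depth becomes 0
Maximum depth reached: 2

2


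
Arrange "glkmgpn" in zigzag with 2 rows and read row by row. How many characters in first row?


Zigzag "glkmgpn" into 2 rows:
Placing characters:
  'g' => row 0
  'l' => row 1
  'k' => row 0
  'm' => row 1
  'g' => row 0
  'p' => row 1
  'n' => row 0
Rows:
  Row 0: "gkgn"
  Row 1: "lmp"
First row length: 4

4


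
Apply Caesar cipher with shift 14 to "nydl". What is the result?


Caesar cipher: shift "nydl" by 14
  'n' (pos 13) + 14 = pos 1 = 'b'
  'y' (pos 24) + 14 = pos 12 = 'm'
  'd' (pos 3) + 14 = pos 17 = 'r'
  'l' (pos 11) + 14 = pos 25 = 'z'
Result: bmrz

bmrz


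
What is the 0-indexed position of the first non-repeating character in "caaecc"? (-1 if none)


Input: caaecc
Character frequencies:
  'a': 2
  'c': 3
  'e': 1
Scanning left to right for freq == 1:
  Position 0 ('c'): freq=3, skip
  Position 1 ('a'): freq=2, skip
  Position 2 ('a'): freq=2, skip
  Position 3 ('e'): unique! => answer = 3

3


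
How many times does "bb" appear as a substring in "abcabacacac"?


Searching for "bb" in "abcabacacac"
Scanning each position:
  Position 0: "ab" => no
  Position 1: "bc" => no
  Position 2: "ca" => no
  Position 3: "ab" => no
  Position 4: "ba" => no
  Position 5: "ac" => no
  Position 6: "ca" => no
  Position 7: "ac" => no
  Position 8: "ca" => no
  Position 9: "ac" => no
Total occurrences: 0

0


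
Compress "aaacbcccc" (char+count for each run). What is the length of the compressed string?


Input: aaacbcccc
Runs:
  'a' x 3 => "a3"
  'c' x 1 => "c1"
  'b' x 1 => "b1"
  'c' x 4 => "c4"
Compressed: "a3c1b1c4"
Compressed length: 8

8


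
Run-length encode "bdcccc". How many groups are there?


Input: bdcccc
Scanning for consecutive runs:
  Group 1: 'b' x 1 (positions 0-0)
  Group 2: 'd' x 1 (positions 1-1)
  Group 3: 'c' x 4 (positions 2-5)
Total groups: 3

3


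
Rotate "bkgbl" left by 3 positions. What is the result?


Input: "bkgbl", rotate left by 3
First 3 characters: "bkg"
Remaining characters: "bl"
Concatenate remaining + first: "bl" + "bkg" = "blbkg"

blbkg


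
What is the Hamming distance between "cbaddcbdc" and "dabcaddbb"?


Comparing "cbaddcbdc" and "dabcaddbb" position by position:
  Position 0: 'c' vs 'd' => differ
  Position 1: 'b' vs 'a' => differ
  Position 2: 'a' vs 'b' => differ
  Position 3: 'd' vs 'c' => differ
  Position 4: 'd' vs 'a' => differ
  Position 5: 'c' vs 'd' => differ
  Position 6: 'b' vs 'd' => differ
  Position 7: 'd' vs 'b' => differ
  Position 8: 'c' vs 'b' => differ
Total differences (Hamming distance): 9

9


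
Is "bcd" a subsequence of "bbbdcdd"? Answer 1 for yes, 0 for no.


Check if "bcd" is a subsequence of "bbbdcdd"
Greedy scan:
  Position 0 ('b'): matches sub[0] = 'b'
  Position 1 ('b'): no match needed
  Position 2 ('b'): no match needed
  Position 3 ('d'): no match needed
  Position 4 ('c'): matches sub[1] = 'c'
  Position 5 ('d'): matches sub[2] = 'd'
  Position 6 ('d'): no match needed
All 3 characters matched => is a subsequence

1


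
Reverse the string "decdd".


Input: decdd
Reading characters right to left:
  Position 4: 'd'
  Position 3: 'd'
  Position 2: 'c'
  Position 1: 'e'
  Position 0: 'd'
Reversed: ddced

ddced


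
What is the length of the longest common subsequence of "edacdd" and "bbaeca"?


LCS of "edacdd" and "bbaeca"
DP table:
           b    b    a    e    c    a
      0    0    0    0    0    0    0
  e   0    0    0    0    1    1    1
  d   0    0    0    0    1    1    1
  a   0    0    0    1    1    1    2
  c   0    0    0    1    1    2    2
  d   0    0    0    1    1    2    2
  d   0    0    0    1    1    2    2
LCS length = dp[6][6] = 2

2


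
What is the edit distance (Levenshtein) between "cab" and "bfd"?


Computing edit distance: "cab" -> "bfd"
DP table:
           b    f    d
      0    1    2    3
  c   1    1    2    3
  a   2    2    2    3
  b   3    2    3    3
Edit distance = dp[3][3] = 3

3


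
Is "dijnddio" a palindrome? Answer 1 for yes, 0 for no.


Input: dijnddio
Reversed: oiddnjid
  Compare pos 0 ('d') with pos 7 ('o'): MISMATCH
  Compare pos 1 ('i') with pos 6 ('i'): match
  Compare pos 2 ('j') with pos 5 ('d'): MISMATCH
  Compare pos 3 ('n') with pos 4 ('d'): MISMATCH
Result: not a palindrome

0


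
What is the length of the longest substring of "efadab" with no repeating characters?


Input: "efadab"
Sliding window (track last position of each char):
  Position 0 ('e'): window [0,0] length 1 -- new best
  Position 1 ('f'): window [0,1] length 2 -- new best
  Position 2 ('a'): window [0,2] length 3 -- new best
  Position 3 ('d'): window [0,3] length 4 -- new best
  Position 4 ('a'): repeat (last at 2), move window start to 3
  Position 4 ('a'): window [3,4] length 2
  Position 5 ('b'): window [3,5] length 3
Longest substring with no repeats: "efad" with length 4

4


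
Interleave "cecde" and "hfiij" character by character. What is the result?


Interleaving "cecde" and "hfiij":
  Position 0: 'c' from first, 'h' from second => "ch"
  Position 1: 'e' from first, 'f' from second => "ef"
  Position 2: 'c' from first, 'i' from second => "ci"
  Position 3: 'd' from first, 'i' from second => "di"
  Position 4: 'e' from first, 'j' from second => "ej"
Result: chefcidiej

chefcidiej


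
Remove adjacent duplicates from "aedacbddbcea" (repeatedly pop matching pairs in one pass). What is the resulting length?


Input: aedacbddbcea
Stack-based adjacent duplicate removal:
  Read 'a': push. Stack: a
  Read 'e': push. Stack: ae
  Read 'd': push. Stack: aed
  Read 'a': push. Stack: aeda
  Read 'c': push. Stack: aedac
  Read 'b': push. Stack: aedacb
  Read 'd': push. Stack: aedacbd
  Read 'd': matches stack top 'd' => pop. Stack: aedacb
  Read 'b': matches stack top 'b' => pop. Stack: aedac
  Read 'c': matches stack top 'c' => pop. Stack: aeda
  Read 'e': push. Stack: aedae
  Read 'a': push. Stack: aedaea
Final stack: "aedaea" (length 6)

6


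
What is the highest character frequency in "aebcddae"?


Input: aebcddae
Character counts:
  'a': 2
  'b': 1
  'c': 1
  'd': 2
  'e': 2
Maximum frequency: 2

2


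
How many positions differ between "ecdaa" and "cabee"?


Comparing "ecdaa" and "cabee" position by position:
  Position 0: 'e' vs 'c' => DIFFER
  Position 1: 'c' vs 'a' => DIFFER
  Position 2: 'd' vs 'b' => DIFFER
  Position 3: 'a' vs 'e' => DIFFER
  Position 4: 'a' vs 'e' => DIFFER
Positions that differ: 5

5


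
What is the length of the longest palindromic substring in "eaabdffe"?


Input: "eaabdffe"
Checking substrings for palindromes:
  [1:3] "aa" (len 2) => palindrome
  [5:7] "ff" (len 2) => palindrome
Longest palindromic substring: "aa" with length 2

2


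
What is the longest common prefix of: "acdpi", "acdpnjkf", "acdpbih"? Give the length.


Words: acdpi, acdpnjkf, acdpbih
  Position 0: all 'a' => match
  Position 1: all 'c' => match
  Position 2: all 'd' => match
  Position 3: all 'p' => match
  Position 4: ('i', 'n', 'b') => mismatch, stop
LCP = "acdp" (length 4)

4


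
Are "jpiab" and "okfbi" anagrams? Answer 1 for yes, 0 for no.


Strings: "jpiab", "okfbi"
Sorted first:  abijp
Sorted second: bfiko
Differ at position 0: 'a' vs 'b' => not anagrams

0


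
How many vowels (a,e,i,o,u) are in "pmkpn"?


Input: pmkpn
Checking each character:
  'p' at position 0: consonant
  'm' at position 1: consonant
  'k' at position 2: consonant
  'p' at position 3: consonant
  'n' at position 4: consonant
Total vowels: 0

0


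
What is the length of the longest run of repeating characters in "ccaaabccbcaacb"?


Input: "ccaaabccbcaacb"
Scanning for longest run:
  Position 1 ('c'): continues run of 'c', length=2
  Position 2 ('a'): new char, reset run to 1
  Position 3 ('a'): continues run of 'a', length=2
  Position 4 ('a'): continues run of 'a', length=3
  Position 5 ('b'): new char, reset run to 1
  Position 6 ('c'): new char, reset run to 1
  Position 7 ('c'): continues run of 'c', length=2
  Position 8 ('b'): new char, reset run to 1
  Position 9 ('c'): new char, reset run to 1
  Position 10 ('a'): new char, reset run to 1
  Position 11 ('a'): continues run of 'a', length=2
  Position 12 ('c'): new char, reset run to 1
  Position 13 ('b'): new char, reset run to 1
Longest run: 'a' with length 3

3


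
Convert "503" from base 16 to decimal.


Input: "503" in base 16
Positional expansion:
  Digit '5' (value 5) x 16^2 = 1280
  Digit '0' (value 0) x 16^1 = 0
  Digit '3' (value 3) x 16^0 = 3
Sum = 1283

1283


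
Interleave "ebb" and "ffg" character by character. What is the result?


Interleaving "ebb" and "ffg":
  Position 0: 'e' from first, 'f' from second => "ef"
  Position 1: 'b' from first, 'f' from second => "bf"
  Position 2: 'b' from first, 'g' from second => "bg"
Result: efbfbg

efbfbg


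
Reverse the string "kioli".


Input: kioli
Reading characters right to left:
  Position 4: 'i'
  Position 3: 'l'
  Position 2: 'o'
  Position 1: 'i'
  Position 0: 'k'
Reversed: iloik

iloik


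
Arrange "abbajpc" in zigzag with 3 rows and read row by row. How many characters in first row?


Zigzag "abbajpc" into 3 rows:
Placing characters:
  'a' => row 0
  'b' => row 1
  'b' => row 2
  'a' => row 1
  'j' => row 0
  'p' => row 1
  'c' => row 2
Rows:
  Row 0: "aj"
  Row 1: "bap"
  Row 2: "bc"
First row length: 2

2


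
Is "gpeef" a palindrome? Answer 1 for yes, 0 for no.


Input: gpeef
Reversed: feepg
  Compare pos 0 ('g') with pos 4 ('f'): MISMATCH
  Compare pos 1 ('p') with pos 3 ('e'): MISMATCH
Result: not a palindrome

0


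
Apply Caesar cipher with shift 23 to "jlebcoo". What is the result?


Caesar cipher: shift "jlebcoo" by 23
  'j' (pos 9) + 23 = pos 6 = 'g'
  'l' (pos 11) + 23 = pos 8 = 'i'
  'e' (pos 4) + 23 = pos 1 = 'b'
  'b' (pos 1) + 23 = pos 24 = 'y'
  'c' (pos 2) + 23 = pos 25 = 'z'
  'o' (pos 14) + 23 = pos 11 = 'l'
  'o' (pos 14) + 23 = pos 11 = 'l'
Result: gibyzll

gibyzll


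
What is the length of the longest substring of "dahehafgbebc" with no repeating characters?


Input: "dahehafgbebc"
Sliding window (track last position of each char):
  Position 0 ('d'): window [0,0] length 1 -- new best
  Position 1 ('a'): window [0,1] length 2 -- new best
  Position 2 ('h'): window [0,2] length 3 -- new best
  Position 3 ('e'): window [0,3] length 4 -- new best
  Position 4 ('h'): repeat (last at 2), move window start to 3
  Position 4 ('h'): window [3,4] length 2
  Position 5 ('a'): window [3,5] length 3
  Position 6 ('f'): window [3,6] length 4
  Position 7 ('g'): window [3,7] length 5 -- new best
  Position 8 ('b'): window [3,8] length 6 -- new best
  Position 9 ('e'): repeat (last at 3), move window start to 4
  Position 9 ('e'): window [4,9] length 6
  Position 10 ('b'): repeat (last at 8), move window start to 9
  Position 10 ('b'): window [9,10] length 2
  Position 11 ('c'): window [9,11] length 3
Longest substring with no repeats: "ehafgb" with length 6

6


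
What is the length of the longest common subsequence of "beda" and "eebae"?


LCS of "beda" and "eebae"
DP table:
           e    e    b    a    e
      0    0    0    0    0    0
  b   0    0    0    1    1    1
  e   0    1    1    1    1    2
  d   0    1    1    1    1    2
  a   0    1    1    1    2    2
LCS length = dp[4][5] = 2

2


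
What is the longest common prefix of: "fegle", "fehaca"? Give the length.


Words: fegle, fehaca
  Position 0: all 'f' => match
  Position 1: all 'e' => match
  Position 2: ('g', 'h') => mismatch, stop
LCP = "fe" (length 2)

2


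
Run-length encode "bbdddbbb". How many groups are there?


Input: bbdddbbb
Scanning for consecutive runs:
  Group 1: 'b' x 2 (positions 0-1)
  Group 2: 'd' x 3 (positions 2-4)
  Group 3: 'b' x 3 (positions 5-7)
Total groups: 3

3


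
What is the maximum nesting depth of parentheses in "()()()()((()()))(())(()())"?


Input: "()()()()((()()))(())(()())"
Tracking depth:
  Position 0 '(': depth becomes 1
  Position 1 ')': depth becomes 0
  Position 2 '(': depth becomes 1
  Position 3 ')': depth becomes 0
  Position 4 '(': depth becomes 1
  Position 5 ')': depth becomes 0
  Position 6 '(': depth becomes 1
  Position 7 ')': depth becomes 0
  Position 8 '(': depth becomes 1
  Position 9 '(': depth becomes 2
  Position 10 '(': depth becomes 3
  Position 11 ')': depth becomes 2
  Position 12 '(': depth becomes 3
  Position 13 ')': depth becomes 2
  Position 14 ')': depth becomes 1
  Position 15 ')': depth becomes 0
  Position 16 '(': depth becomes 1
  Position 17 '(': depth becomes 2
  Position 18 ')': depth becomes 1
  Position 19 ')': depth becomes 0
  Position 20 '(': depth becomes 1
  Position 21 '(': depth becomes 2
  Position 22 ')': depth becomes 1
  Position 23 '(': depth becomes 2
  Position 24 ')': depth becomes 1
  Position 25 ')': depth becomes 0
Maximum depth reached: 3

3


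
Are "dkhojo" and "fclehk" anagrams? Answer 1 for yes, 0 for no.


Strings: "dkhojo", "fclehk"
Sorted first:  dhjkoo
Sorted second: cefhkl
Differ at position 0: 'd' vs 'c' => not anagrams

0


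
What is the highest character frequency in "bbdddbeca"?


Input: bbdddbeca
Character counts:
  'a': 1
  'b': 3
  'c': 1
  'd': 3
  'e': 1
Maximum frequency: 3

3


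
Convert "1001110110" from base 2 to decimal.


Input: "1001110110" in base 2
Positional expansion:
  Digit '1' (value 1) x 2^9 = 512
  Digit '0' (value 0) x 2^8 = 0
  Digit '0' (value 0) x 2^7 = 0
  Digit '1' (value 1) x 2^6 = 64
  Digit '1' (value 1) x 2^5 = 32
  Digit '1' (value 1) x 2^4 = 16
  Digit '0' (value 0) x 2^3 = 0
  Digit '1' (value 1) x 2^2 = 4
  Digit '1' (value 1) x 2^1 = 2
  Digit '0' (value 0) x 2^0 = 0
Sum = 630

630


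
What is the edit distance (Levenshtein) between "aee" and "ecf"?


Computing edit distance: "aee" -> "ecf"
DP table:
           e    c    f
      0    1    2    3
  a   1    1    2    3
  e   2    1    2    3
  e   3    2    2    3
Edit distance = dp[3][3] = 3

3


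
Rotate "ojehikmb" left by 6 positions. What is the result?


Input: "ojehikmb", rotate left by 6
First 6 characters: "ojehik"
Remaining characters: "mb"
Concatenate remaining + first: "mb" + "ojehik" = "mbojehik"

mbojehik


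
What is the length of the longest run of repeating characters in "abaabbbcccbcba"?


Input: "abaabbbcccbcba"
Scanning for longest run:
  Position 1 ('b'): new char, reset run to 1
  Position 2 ('a'): new char, reset run to 1
  Position 3 ('a'): continues run of 'a', length=2
  Position 4 ('b'): new char, reset run to 1
  Position 5 ('b'): continues run of 'b', length=2
  Position 6 ('b'): continues run of 'b', length=3
  Position 7 ('c'): new char, reset run to 1
  Position 8 ('c'): continues run of 'c', length=2
  Position 9 ('c'): continues run of 'c', length=3
  Position 10 ('b'): new char, reset run to 1
  Position 11 ('c'): new char, reset run to 1
  Position 12 ('b'): new char, reset run to 1
  Position 13 ('a'): new char, reset run to 1
Longest run: 'b' with length 3

3


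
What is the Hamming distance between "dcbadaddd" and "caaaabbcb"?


Comparing "dcbadaddd" and "caaaabbcb" position by position:
  Position 0: 'd' vs 'c' => differ
  Position 1: 'c' vs 'a' => differ
  Position 2: 'b' vs 'a' => differ
  Position 3: 'a' vs 'a' => same
  Position 4: 'd' vs 'a' => differ
  Position 5: 'a' vs 'b' => differ
  Position 6: 'd' vs 'b' => differ
  Position 7: 'd' vs 'c' => differ
  Position 8: 'd' vs 'b' => differ
Total differences (Hamming distance): 8

8


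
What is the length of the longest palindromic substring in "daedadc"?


Input: "daedadc"
Checking substrings for palindromes:
  [3:6] "dad" (len 3) => palindrome
Longest palindromic substring: "dad" with length 3

3


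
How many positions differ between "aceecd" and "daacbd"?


Comparing "aceecd" and "daacbd" position by position:
  Position 0: 'a' vs 'd' => DIFFER
  Position 1: 'c' vs 'a' => DIFFER
  Position 2: 'e' vs 'a' => DIFFER
  Position 3: 'e' vs 'c' => DIFFER
  Position 4: 'c' vs 'b' => DIFFER
  Position 5: 'd' vs 'd' => same
Positions that differ: 5

5


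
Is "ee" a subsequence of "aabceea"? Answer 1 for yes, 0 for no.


Check if "ee" is a subsequence of "aabceea"
Greedy scan:
  Position 0 ('a'): no match needed
  Position 1 ('a'): no match needed
  Position 2 ('b'): no match needed
  Position 3 ('c'): no match needed
  Position 4 ('e'): matches sub[0] = 'e'
  Position 5 ('e'): matches sub[1] = 'e'
  Position 6 ('a'): no match needed
All 2 characters matched => is a subsequence

1


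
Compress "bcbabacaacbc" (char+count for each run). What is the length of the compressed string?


Input: bcbabacaacbc
Runs:
  'b' x 1 => "b1"
  'c' x 1 => "c1"
  'b' x 1 => "b1"
  'a' x 1 => "a1"
  'b' x 1 => "b1"
  'a' x 1 => "a1"
  'c' x 1 => "c1"
  'a' x 2 => "a2"
  'c' x 1 => "c1"
  'b' x 1 => "b1"
  'c' x 1 => "c1"
Compressed: "b1c1b1a1b1a1c1a2c1b1c1"
Compressed length: 22

22


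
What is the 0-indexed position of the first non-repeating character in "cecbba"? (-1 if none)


Input: cecbba
Character frequencies:
  'a': 1
  'b': 2
  'c': 2
  'e': 1
Scanning left to right for freq == 1:
  Position 0 ('c'): freq=2, skip
  Position 1 ('e'): unique! => answer = 1

1


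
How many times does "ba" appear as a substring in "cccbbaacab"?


Searching for "ba" in "cccbbaacab"
Scanning each position:
  Position 0: "cc" => no
  Position 1: "cc" => no
  Position 2: "cb" => no
  Position 3: "bb" => no
  Position 4: "ba" => MATCH
  Position 5: "aa" => no
  Position 6: "ac" => no
  Position 7: "ca" => no
  Position 8: "ab" => no
Total occurrences: 1

1


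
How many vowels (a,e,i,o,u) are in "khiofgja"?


Input: khiofgja
Checking each character:
  'k' at position 0: consonant
  'h' at position 1: consonant
  'i' at position 2: vowel (running total: 1)
  'o' at position 3: vowel (running total: 2)
  'f' at position 4: consonant
  'g' at position 5: consonant
  'j' at position 6: consonant
  'a' at position 7: vowel (running total: 3)
Total vowels: 3

3


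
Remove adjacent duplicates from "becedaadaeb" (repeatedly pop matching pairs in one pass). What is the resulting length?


Input: becedaadaeb
Stack-based adjacent duplicate removal:
  Read 'b': push. Stack: b
  Read 'e': push. Stack: be
  Read 'c': push. Stack: bec
  Read 'e': push. Stack: bece
  Read 'd': push. Stack: beced
  Read 'a': push. Stack: beceda
  Read 'a': matches stack top 'a' => pop. Stack: beced
  Read 'd': matches stack top 'd' => pop. Stack: bece
  Read 'a': push. Stack: becea
  Read 'e': push. Stack: beceae
  Read 'b': push. Stack: beceaeb
Final stack: "beceaeb" (length 7)

7


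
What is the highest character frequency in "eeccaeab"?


Input: eeccaeab
Character counts:
  'a': 2
  'b': 1
  'c': 2
  'e': 3
Maximum frequency: 3

3


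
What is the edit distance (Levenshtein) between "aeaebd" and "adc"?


Computing edit distance: "aeaebd" -> "adc"
DP table:
           a    d    c
      0    1    2    3
  a   1    0    1    2
  e   2    1    1    2
  a   3    2    2    2
  e   4    3    3    3
  b   5    4    4    4
  d   6    5    4    5
Edit distance = dp[6][3] = 5

5


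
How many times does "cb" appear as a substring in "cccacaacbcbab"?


Searching for "cb" in "cccacaacbcbab"
Scanning each position:
  Position 0: "cc" => no
  Position 1: "cc" => no
  Position 2: "ca" => no
  Position 3: "ac" => no
  Position 4: "ca" => no
  Position 5: "aa" => no
  Position 6: "ac" => no
  Position 7: "cb" => MATCH
  Position 8: "bc" => no
  Position 9: "cb" => MATCH
  Position 10: "ba" => no
  Position 11: "ab" => no
Total occurrences: 2

2


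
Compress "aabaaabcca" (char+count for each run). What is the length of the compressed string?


Input: aabaaabcca
Runs:
  'a' x 2 => "a2"
  'b' x 1 => "b1"
  'a' x 3 => "a3"
  'b' x 1 => "b1"
  'c' x 2 => "c2"
  'a' x 1 => "a1"
Compressed: "a2b1a3b1c2a1"
Compressed length: 12

12


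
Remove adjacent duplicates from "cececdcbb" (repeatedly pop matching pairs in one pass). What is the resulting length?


Input: cececdcbb
Stack-based adjacent duplicate removal:
  Read 'c': push. Stack: c
  Read 'e': push. Stack: ce
  Read 'c': push. Stack: cec
  Read 'e': push. Stack: cece
  Read 'c': push. Stack: cecec
  Read 'd': push. Stack: cececd
  Read 'c': push. Stack: cececdc
  Read 'b': push. Stack: cececdcb
  Read 'b': matches stack top 'b' => pop. Stack: cececdc
Final stack: "cececdc" (length 7)

7


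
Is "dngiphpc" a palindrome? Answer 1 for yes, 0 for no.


Input: dngiphpc
Reversed: cphpignd
  Compare pos 0 ('d') with pos 7 ('c'): MISMATCH
  Compare pos 1 ('n') with pos 6 ('p'): MISMATCH
  Compare pos 2 ('g') with pos 5 ('h'): MISMATCH
  Compare pos 3 ('i') with pos 4 ('p'): MISMATCH
Result: not a palindrome

0


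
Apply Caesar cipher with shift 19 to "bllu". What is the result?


Caesar cipher: shift "bllu" by 19
  'b' (pos 1) + 19 = pos 20 = 'u'
  'l' (pos 11) + 19 = pos 4 = 'e'
  'l' (pos 11) + 19 = pos 4 = 'e'
  'u' (pos 20) + 19 = pos 13 = 'n'
Result: ueen

ueen


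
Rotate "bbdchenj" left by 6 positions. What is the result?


Input: "bbdchenj", rotate left by 6
First 6 characters: "bbdche"
Remaining characters: "nj"
Concatenate remaining + first: "nj" + "bbdche" = "njbbdche"

njbbdche


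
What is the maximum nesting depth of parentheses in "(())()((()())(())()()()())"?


Input: "(())()((()())(())()()()())"
Tracking depth:
  Position 0 '(': depth becomes 1
  Position 1 '(': depth becomes 2
  Position 2 ')': depth becomes 1
  Position 3 ')': depth becomes 0
  Position 4 '(': depth becomes 1
  Position 5 ')': depth becomes 0
  Position 6 '(': depth becomes 1
  Position 7 '(': depth becomes 2
  Position 8 '(': depth becomes 3
  Position 9 ')': depth becomes 2
  Position 10 '(': depth becomes 3
  Position 11 ')': depth becomes 2
  Position 12 ')': depth becomes 1
  Position 13 '(': depth becomes 2
  Position 14 '(': depth becomes 3
  Position 15 ')': depth becomes 2
  Position 16 ')': depth becomes 1
  Position 17 '(': depth becomes 2
  Position 18 ')': depth becomes 1
  Position 19 '(': depth becomes 2
  Position 20 ')': depth becomes 1
  Position 21 '(': depth becomes 2
  Position 22 ')': depth becomes 1
  Position 23 '(': depth becomes 2
  Position 24 ')': depth becomes 1
  Position 25 ')': depth becomes 0
Maximum depth reached: 3

3


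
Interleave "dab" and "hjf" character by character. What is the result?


Interleaving "dab" and "hjf":
  Position 0: 'd' from first, 'h' from second => "dh"
  Position 1: 'a' from first, 'j' from second => "aj"
  Position 2: 'b' from first, 'f' from second => "bf"
Result: dhajbf

dhajbf


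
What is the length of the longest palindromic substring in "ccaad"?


Input: "ccaad"
Checking substrings for palindromes:
  [0:2] "cc" (len 2) => palindrome
  [2:4] "aa" (len 2) => palindrome
Longest palindromic substring: "cc" with length 2

2


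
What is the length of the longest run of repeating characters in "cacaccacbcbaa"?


Input: "cacaccacbcbaa"
Scanning for longest run:
  Position 1 ('a'): new char, reset run to 1
  Position 2 ('c'): new char, reset run to 1
  Position 3 ('a'): new char, reset run to 1
  Position 4 ('c'): new char, reset run to 1
  Position 5 ('c'): continues run of 'c', length=2
  Position 6 ('a'): new char, reset run to 1
  Position 7 ('c'): new char, reset run to 1
  Position 8 ('b'): new char, reset run to 1
  Position 9 ('c'): new char, reset run to 1
  Position 10 ('b'): new char, reset run to 1
  Position 11 ('a'): new char, reset run to 1
  Position 12 ('a'): continues run of 'a', length=2
Longest run: 'c' with length 2

2


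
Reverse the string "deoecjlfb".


Input: deoecjlfb
Reading characters right to left:
  Position 8: 'b'
  Position 7: 'f'
  Position 6: 'l'
  Position 5: 'j'
  Position 4: 'c'
  Position 3: 'e'
  Position 2: 'o'
  Position 1: 'e'
  Position 0: 'd'
Reversed: bfljceoed

bfljceoed


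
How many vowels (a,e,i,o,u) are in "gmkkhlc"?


Input: gmkkhlc
Checking each character:
  'g' at position 0: consonant
  'm' at position 1: consonant
  'k' at position 2: consonant
  'k' at position 3: consonant
  'h' at position 4: consonant
  'l' at position 5: consonant
  'c' at position 6: consonant
Total vowels: 0

0


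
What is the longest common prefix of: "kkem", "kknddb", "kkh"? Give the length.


Words: kkem, kknddb, kkh
  Position 0: all 'k' => match
  Position 1: all 'k' => match
  Position 2: ('e', 'n', 'h') => mismatch, stop
LCP = "kk" (length 2)

2


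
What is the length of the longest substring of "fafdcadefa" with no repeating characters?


Input: "fafdcadefa"
Sliding window (track last position of each char):
  Position 0 ('f'): window [0,0] length 1 -- new best
  Position 1 ('a'): window [0,1] length 2 -- new best
  Position 2 ('f'): repeat (last at 0), move window start to 1
  Position 2 ('f'): window [1,2] length 2
  Position 3 ('d'): window [1,3] length 3 -- new best
  Position 4 ('c'): window [1,4] length 4 -- new best
  Position 5 ('a'): repeat (last at 1), move window start to 2
  Position 5 ('a'): window [2,5] length 4
  Position 6 ('d'): repeat (last at 3), move window start to 4
  Position 6 ('d'): window [4,6] length 3
  Position 7 ('e'): window [4,7] length 4
  Position 8 ('f'): window [4,8] length 5 -- new best
  Position 9 ('a'): repeat (last at 5), move window start to 6
  Position 9 ('a'): window [6,9] length 4
Longest substring with no repeats: "cadef" with length 5

5


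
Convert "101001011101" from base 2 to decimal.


Input: "101001011101" in base 2
Positional expansion:
  Digit '1' (value 1) x 2^11 = 2048
  Digit '0' (value 0) x 2^10 = 0
  Digit '1' (value 1) x 2^9 = 512
  Digit '0' (value 0) x 2^8 = 0
  Digit '0' (value 0) x 2^7 = 0
  Digit '1' (value 1) x 2^6 = 64
  Digit '0' (value 0) x 2^5 = 0
  Digit '1' (value 1) x 2^4 = 16
  Digit '1' (value 1) x 2^3 = 8
  Digit '1' (value 1) x 2^2 = 4
  Digit '0' (value 0) x 2^1 = 0
  Digit '1' (value 1) x 2^0 = 1
Sum = 2653

2653


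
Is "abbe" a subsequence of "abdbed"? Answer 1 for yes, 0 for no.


Check if "abbe" is a subsequence of "abdbed"
Greedy scan:
  Position 0 ('a'): matches sub[0] = 'a'
  Position 1 ('b'): matches sub[1] = 'b'
  Position 2 ('d'): no match needed
  Position 3 ('b'): matches sub[2] = 'b'
  Position 4 ('e'): matches sub[3] = 'e'
  Position 5 ('d'): no match needed
All 4 characters matched => is a subsequence

1


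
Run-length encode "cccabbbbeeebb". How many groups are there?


Input: cccabbbbeeebb
Scanning for consecutive runs:
  Group 1: 'c' x 3 (positions 0-2)
  Group 2: 'a' x 1 (positions 3-3)
  Group 3: 'b' x 4 (positions 4-7)
  Group 4: 'e' x 3 (positions 8-10)
  Group 5: 'b' x 2 (positions 11-12)
Total groups: 5

5


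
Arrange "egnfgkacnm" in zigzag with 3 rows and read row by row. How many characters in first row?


Zigzag "egnfgkacnm" into 3 rows:
Placing characters:
  'e' => row 0
  'g' => row 1
  'n' => row 2
  'f' => row 1
  'g' => row 0
  'k' => row 1
  'a' => row 2
  'c' => row 1
  'n' => row 0
  'm' => row 1
Rows:
  Row 0: "egn"
  Row 1: "gfkcm"
  Row 2: "na"
First row length: 3

3


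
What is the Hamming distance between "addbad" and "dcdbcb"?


Comparing "addbad" and "dcdbcb" position by position:
  Position 0: 'a' vs 'd' => differ
  Position 1: 'd' vs 'c' => differ
  Position 2: 'd' vs 'd' => same
  Position 3: 'b' vs 'b' => same
  Position 4: 'a' vs 'c' => differ
  Position 5: 'd' vs 'b' => differ
Total differences (Hamming distance): 4

4
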